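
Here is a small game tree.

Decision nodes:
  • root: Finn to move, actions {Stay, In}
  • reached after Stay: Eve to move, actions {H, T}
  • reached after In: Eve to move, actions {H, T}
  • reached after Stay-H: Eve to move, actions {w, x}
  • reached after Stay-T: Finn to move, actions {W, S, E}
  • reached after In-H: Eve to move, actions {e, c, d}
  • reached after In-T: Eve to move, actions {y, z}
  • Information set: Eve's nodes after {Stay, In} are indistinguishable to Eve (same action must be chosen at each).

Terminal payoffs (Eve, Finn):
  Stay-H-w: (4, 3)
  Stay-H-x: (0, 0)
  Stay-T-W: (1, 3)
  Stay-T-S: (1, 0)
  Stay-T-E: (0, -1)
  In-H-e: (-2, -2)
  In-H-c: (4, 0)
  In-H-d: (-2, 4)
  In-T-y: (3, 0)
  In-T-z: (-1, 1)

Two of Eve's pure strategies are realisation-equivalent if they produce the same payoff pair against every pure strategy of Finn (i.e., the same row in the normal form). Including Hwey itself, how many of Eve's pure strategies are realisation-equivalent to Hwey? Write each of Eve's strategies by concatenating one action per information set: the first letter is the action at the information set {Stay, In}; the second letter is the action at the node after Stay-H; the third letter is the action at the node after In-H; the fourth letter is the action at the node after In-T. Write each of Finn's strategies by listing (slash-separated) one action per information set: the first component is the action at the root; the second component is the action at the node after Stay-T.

Row for Hwey (columns Stay/W, Stay/S, Stay/E, In/W, In/S, In/E): (4,3) (4,3) (4,3) (-2,-2) (-2,-2) (-2,-2).
Under Hwey, Eve's choice at the node after In-T can never be reached regardless of what Finn does, so varying those choices leaves every outcome unchanged.
Holding the reachable choices fixed and varying the unreachable one freely already gives 2 equivalent strategies.
No other strategy reproduces this row, so those 2 are the full class: Hwey, Hwez.

2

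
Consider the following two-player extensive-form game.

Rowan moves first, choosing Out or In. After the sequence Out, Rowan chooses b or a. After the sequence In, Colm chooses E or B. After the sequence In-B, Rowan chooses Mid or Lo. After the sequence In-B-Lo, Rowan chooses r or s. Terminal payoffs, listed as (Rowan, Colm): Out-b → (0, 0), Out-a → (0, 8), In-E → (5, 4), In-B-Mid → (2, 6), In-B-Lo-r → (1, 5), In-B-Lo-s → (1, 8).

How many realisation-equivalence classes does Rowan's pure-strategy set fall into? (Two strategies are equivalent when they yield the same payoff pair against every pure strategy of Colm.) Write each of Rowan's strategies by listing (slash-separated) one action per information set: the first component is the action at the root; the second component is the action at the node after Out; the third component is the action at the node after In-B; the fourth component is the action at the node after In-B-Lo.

Rowan has 16 pure strategies: Out/b/Mid/r, Out/b/Mid/s, Out/b/Lo/r, Out/b/Lo/s, Out/a/Mid/r, Out/a/Mid/s, Out/a/Lo/r, Out/a/Lo/s, In/b/Mid/r, In/b/Mid/s, In/b/Lo/r, In/b/Lo/s, In/a/Mid/r, In/a/Mid/s, In/a/Lo/r, In/a/Lo/s. Columns: E, B.
{Out/b/Mid/r, Out/b/Mid/s, Out/b/Lo/r, Out/b/Lo/s} → row (0,0) (0,0)
{Out/a/Mid/r, Out/a/Mid/s, Out/a/Lo/r, Out/a/Lo/s} → row (0,8) (0,8)
{In/b/Mid/r, In/b/Mid/s, In/a/Mid/r, In/a/Mid/s} → row (5,4) (2,6)
{In/b/Lo/r, In/a/Lo/r} → row (5,4) (1,5)
{In/b/Lo/s, In/a/Lo/s} → row (5,4) (1,8)
That's 5 distinct rows out of 16 strategies.

5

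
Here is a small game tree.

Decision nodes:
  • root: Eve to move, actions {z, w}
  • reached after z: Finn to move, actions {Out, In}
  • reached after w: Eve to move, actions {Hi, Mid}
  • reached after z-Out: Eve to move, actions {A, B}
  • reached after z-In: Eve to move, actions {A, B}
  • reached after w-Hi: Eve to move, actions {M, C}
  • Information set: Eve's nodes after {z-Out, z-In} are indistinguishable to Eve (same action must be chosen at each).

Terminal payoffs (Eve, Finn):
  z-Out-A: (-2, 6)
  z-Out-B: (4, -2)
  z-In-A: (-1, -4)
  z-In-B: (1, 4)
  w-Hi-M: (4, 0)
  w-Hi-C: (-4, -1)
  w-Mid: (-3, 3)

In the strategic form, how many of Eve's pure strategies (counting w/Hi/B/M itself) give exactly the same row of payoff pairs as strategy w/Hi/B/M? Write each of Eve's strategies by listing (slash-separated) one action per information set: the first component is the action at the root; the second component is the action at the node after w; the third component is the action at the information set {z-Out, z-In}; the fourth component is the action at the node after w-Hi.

Row for w/Hi/B/M (columns Out, In): (4,0) (4,0).
Under w/Hi/B/M, Eve's choice at the information set {z-Out, z-In} can never be reached regardless of what Finn does, so varying those choices leaves every outcome unchanged.
Holding the reachable choices fixed and varying the unreachable one freely already gives 2 equivalent strategies.
No other strategy reproduces this row, so those 2 are the full class: w/Hi/A/M, w/Hi/B/M.

2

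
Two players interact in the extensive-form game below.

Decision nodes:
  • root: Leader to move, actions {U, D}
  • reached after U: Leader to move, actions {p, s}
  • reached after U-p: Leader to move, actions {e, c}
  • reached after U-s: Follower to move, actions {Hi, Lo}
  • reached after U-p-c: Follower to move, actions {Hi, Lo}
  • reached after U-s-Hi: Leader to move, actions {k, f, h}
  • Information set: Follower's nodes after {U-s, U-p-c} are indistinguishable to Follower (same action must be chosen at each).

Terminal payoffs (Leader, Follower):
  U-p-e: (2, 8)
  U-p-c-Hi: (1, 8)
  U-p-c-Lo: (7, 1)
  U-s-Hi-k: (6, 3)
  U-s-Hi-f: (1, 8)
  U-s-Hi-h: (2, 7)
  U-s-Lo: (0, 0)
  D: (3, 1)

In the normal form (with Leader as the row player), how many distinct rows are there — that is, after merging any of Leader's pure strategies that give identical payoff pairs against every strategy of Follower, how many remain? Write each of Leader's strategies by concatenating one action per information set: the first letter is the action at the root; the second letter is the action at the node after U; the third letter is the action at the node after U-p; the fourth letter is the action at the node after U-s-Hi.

6

Leader has 24 pure strategies: Upek, Upef, Upeh, Upck, Upcf, Upch, Usek, Usef, Useh, Usck, Uscf, Usch, Dpek, Dpef, Dpeh, Dpck, Dpcf, Dpch, Dsek, Dsef, Dseh, Dsck, Dscf, Dsch. Columns: Hi, Lo.
{Upek, Upef, Upeh} → row (2,8) (2,8)
{Upck, Upcf, Upch} → row (1,8) (7,1)
{Usek, Usck} → row (6,3) (0,0)
{Usef, Uscf} → row (1,8) (0,0)
{Useh, Usch} → row (2,7) (0,0)
{Dpek, Dpef, Dpeh, Dpck, Dpcf, Dpch, Dsek, Dsef, Dseh, Dsck, Dscf, Dsch} → row (3,1) (3,1)
That's 6 distinct rows out of 24 strategies.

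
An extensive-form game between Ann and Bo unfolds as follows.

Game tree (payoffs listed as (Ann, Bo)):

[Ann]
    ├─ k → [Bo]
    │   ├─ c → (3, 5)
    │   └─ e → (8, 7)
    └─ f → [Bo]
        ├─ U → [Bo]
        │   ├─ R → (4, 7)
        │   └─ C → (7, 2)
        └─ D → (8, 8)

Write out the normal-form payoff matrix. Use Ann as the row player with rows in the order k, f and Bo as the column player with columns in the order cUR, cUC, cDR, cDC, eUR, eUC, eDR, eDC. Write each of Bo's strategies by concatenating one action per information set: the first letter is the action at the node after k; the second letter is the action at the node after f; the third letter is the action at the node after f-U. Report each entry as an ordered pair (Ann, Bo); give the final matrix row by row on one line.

Row k: cUR→(3,5), cUC→(3,5), cDR→(3,5), cDC→(3,5), eUR→(8,7), eUC→(8,7), eDR→(8,7), eDC→(8,7)
Row f: cUR→(4,7), cUC→(7,2), cDR→(8,8), cDC→(8,8), eUR→(4,7), eUC→(7,2), eDR→(8,8), eDC→(8,8)

k: (3,5) (3,5) (3,5) (3,5) (8,7) (8,7) (8,7) (8,7) | f: (4,7) (7,2) (8,8) (8,8) (4,7) (7,2) (8,8) (8,8)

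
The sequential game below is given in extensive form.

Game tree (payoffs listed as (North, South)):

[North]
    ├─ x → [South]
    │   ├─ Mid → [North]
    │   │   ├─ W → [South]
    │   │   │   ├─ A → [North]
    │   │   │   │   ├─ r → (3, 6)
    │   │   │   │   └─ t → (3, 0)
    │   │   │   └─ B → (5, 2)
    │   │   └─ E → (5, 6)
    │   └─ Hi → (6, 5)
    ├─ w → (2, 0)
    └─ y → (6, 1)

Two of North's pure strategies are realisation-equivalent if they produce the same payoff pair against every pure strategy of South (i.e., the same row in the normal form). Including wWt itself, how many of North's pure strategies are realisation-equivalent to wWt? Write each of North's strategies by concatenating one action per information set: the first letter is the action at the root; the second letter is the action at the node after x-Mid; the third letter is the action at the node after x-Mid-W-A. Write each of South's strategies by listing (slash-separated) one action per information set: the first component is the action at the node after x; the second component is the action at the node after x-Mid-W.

4

Row for wWt (columns Mid/A, Mid/B, Hi/A, Hi/B): (2,0) (2,0) (2,0) (2,0).
Under wWt, North's choice at the node after x-Mid and at the node after x-Mid-W-A can never be reached regardless of what South does, so varying those choices leaves every outcome unchanged.
Holding the reachable choices fixed and varying the unreachable ones freely already gives 2 × 2 = 4 equivalent strategies.
No other strategy reproduces this row, so those 4 are the full class: wWr, wWt, wEr, wEt.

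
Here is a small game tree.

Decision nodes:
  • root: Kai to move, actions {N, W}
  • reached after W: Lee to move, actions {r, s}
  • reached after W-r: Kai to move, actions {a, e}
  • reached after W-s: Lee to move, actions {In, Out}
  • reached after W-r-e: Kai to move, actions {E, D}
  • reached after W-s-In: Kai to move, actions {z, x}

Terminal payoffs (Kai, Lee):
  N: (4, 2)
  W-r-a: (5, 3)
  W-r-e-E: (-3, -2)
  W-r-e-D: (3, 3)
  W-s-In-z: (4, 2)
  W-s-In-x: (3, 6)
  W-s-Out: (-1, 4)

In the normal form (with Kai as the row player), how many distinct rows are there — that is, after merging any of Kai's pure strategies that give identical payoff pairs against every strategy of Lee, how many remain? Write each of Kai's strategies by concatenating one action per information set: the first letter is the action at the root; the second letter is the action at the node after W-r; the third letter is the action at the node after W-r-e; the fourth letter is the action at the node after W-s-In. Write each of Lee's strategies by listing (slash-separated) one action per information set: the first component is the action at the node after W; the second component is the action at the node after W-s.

7

Kai has 16 pure strategies: NaEz, NaEx, NaDz, NaDx, NeEz, NeEx, NeDz, NeDx, WaEz, WaEx, WaDz, WaDx, WeEz, WeEx, WeDz, WeDx. Columns: r/In, r/Out, s/In, s/Out.
{NaEz, NaEx, NaDz, NaDx, NeEz, NeEx, NeDz, NeDx} → row (4,2) (4,2) (4,2) (4,2)
{WaEz, WaDz} → row (5,3) (5,3) (4,2) (-1,4)
{WaEx, WaDx} → row (5,3) (5,3) (3,6) (-1,4)
{WeEz} → row (-3,-2) (-3,-2) (4,2) (-1,4)
{WeEx} → row (-3,-2) (-3,-2) (3,6) (-1,4)
{WeDz} → row (3,3) (3,3) (4,2) (-1,4)
{WeDx} → row (3,3) (3,3) (3,6) (-1,4)
That's 7 distinct rows out of 16 strategies.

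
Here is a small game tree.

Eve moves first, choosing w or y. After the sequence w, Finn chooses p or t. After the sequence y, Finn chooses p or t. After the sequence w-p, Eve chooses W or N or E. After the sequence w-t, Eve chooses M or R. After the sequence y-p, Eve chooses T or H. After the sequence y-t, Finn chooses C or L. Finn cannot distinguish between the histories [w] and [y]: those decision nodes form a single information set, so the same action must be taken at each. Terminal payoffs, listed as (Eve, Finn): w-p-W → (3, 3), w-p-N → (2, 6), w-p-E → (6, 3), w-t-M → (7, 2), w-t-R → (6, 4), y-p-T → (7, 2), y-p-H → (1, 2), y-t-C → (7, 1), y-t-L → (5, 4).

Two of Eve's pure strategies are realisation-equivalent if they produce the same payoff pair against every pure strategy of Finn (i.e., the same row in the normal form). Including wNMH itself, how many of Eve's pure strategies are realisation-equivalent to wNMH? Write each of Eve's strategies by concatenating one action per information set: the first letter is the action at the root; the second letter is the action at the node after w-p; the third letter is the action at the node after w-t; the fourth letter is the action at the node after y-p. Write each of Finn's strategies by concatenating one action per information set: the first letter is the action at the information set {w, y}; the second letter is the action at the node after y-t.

2

Row for wNMH (columns pC, pL, tC, tL): (2,6) (2,6) (7,2) (7,2).
Under wNMH, Eve's choice at the node after y-p can never be reached regardless of what Finn does, so varying those choices leaves every outcome unchanged.
Holding the reachable choices fixed and varying the unreachable one freely already gives 2 equivalent strategies.
No other strategy reproduces this row, so those 2 are the full class: wNMT, wNMH.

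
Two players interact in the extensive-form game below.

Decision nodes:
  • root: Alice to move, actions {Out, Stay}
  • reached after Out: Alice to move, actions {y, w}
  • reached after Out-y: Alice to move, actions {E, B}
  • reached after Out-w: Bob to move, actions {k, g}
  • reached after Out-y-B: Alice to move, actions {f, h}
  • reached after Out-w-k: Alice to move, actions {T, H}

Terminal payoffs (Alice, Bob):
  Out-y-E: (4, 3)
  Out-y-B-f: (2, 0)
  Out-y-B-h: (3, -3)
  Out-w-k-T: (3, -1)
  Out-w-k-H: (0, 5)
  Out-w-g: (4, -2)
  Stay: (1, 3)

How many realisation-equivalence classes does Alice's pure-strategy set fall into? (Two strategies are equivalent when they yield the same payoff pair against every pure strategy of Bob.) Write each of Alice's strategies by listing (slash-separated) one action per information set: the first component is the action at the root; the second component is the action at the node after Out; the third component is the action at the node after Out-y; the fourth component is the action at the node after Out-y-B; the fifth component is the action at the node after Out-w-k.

Alice has 32 pure strategies: Out/y/E/f/T, Out/y/E/f/H, Out/y/E/h/T, Out/y/E/h/H, Out/y/B/f/T, Out/y/B/f/H, Out/y/B/h/T, Out/y/B/h/H, Out/w/E/f/T, Out/w/E/f/H, Out/w/E/h/T, Out/w/E/h/H, Out/w/B/f/T, Out/w/B/f/H, Out/w/B/h/T, Out/w/B/h/H, Stay/y/E/f/T, Stay/y/E/f/H, Stay/y/E/h/T, Stay/y/E/h/H, Stay/y/B/f/T, Stay/y/B/f/H, Stay/y/B/h/T, Stay/y/B/h/H, Stay/w/E/f/T, Stay/w/E/f/H, Stay/w/E/h/T, Stay/w/E/h/H, Stay/w/B/f/T, Stay/w/B/f/H, Stay/w/B/h/T, Stay/w/B/h/H. Columns: k, g.
{Out/y/E/f/T, Out/y/E/f/H, Out/y/E/h/T, Out/y/E/h/H} → row (4,3) (4,3)
{Out/y/B/f/T, Out/y/B/f/H} → row (2,0) (2,0)
{Out/y/B/h/T, Out/y/B/h/H} → row (3,-3) (3,-3)
{Out/w/E/f/T, Out/w/E/h/T, Out/w/B/f/T, Out/w/B/h/T} → row (3,-1) (4,-2)
{Out/w/E/f/H, Out/w/E/h/H, Out/w/B/f/H, Out/w/B/h/H} → row (0,5) (4,-2)
{Stay/y/E/f/T, Stay/y/E/f/H, Stay/y/E/h/T, Stay/y/E/h/H, Stay/y/B/f/T, Stay/y/B/f/H, Stay/y/B/h/T, Stay/y/B/h/H, Stay/w/E/f/T, Stay/w/E/f/H, Stay/w/E/h/T, Stay/w/E/h/H, Stay/w/B/f/T, Stay/w/B/f/H, Stay/w/B/h/T, Stay/w/B/h/H} → row (1,3) (1,3)
That's 6 distinct rows out of 32 strategies.

6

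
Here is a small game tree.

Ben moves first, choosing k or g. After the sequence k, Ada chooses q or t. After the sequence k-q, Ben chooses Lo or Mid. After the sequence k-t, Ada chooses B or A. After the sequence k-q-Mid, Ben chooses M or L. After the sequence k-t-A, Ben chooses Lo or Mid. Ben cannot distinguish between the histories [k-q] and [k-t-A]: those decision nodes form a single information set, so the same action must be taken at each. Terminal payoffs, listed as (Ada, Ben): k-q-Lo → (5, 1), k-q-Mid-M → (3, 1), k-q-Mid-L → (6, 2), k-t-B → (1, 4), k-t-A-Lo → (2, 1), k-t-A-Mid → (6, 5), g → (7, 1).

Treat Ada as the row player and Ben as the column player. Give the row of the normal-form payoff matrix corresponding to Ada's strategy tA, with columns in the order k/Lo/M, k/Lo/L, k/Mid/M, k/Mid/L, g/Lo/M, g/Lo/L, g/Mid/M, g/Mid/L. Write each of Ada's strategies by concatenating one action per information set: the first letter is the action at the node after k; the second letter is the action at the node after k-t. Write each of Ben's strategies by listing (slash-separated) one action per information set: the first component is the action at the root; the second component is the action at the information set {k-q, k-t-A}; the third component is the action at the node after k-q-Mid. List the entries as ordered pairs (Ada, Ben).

vs k/Lo/M: Ben plays k → Ada plays t at [k] → Ada plays A at [k-t] → Ben plays Lo at [k-t-A] → (2, 1)
vs k/Lo/L: Ben plays k → Ada plays t at [k] → Ada plays A at [k-t] → Ben plays Lo at [k-t-A] → (2, 1)
vs k/Mid/M: Ben plays k → Ada plays t at [k] → Ada plays A at [k-t] → Ben plays Mid at [k-t-A] → (6, 5)
vs k/Mid/L: Ben plays k → Ada plays t at [k] → Ada plays A at [k-t] → Ben plays Mid at [k-t-A] → (6, 5)
vs g/Lo/M: Ben plays g → (7, 1)
vs g/Lo/L: Ben plays g → (7, 1)
vs g/Mid/M: Ben plays g → (7, 1)
vs g/Mid/L: Ben plays g → (7, 1)

(2,1) (2,1) (6,5) (6,5) (7,1) (7,1) (7,1) (7,1)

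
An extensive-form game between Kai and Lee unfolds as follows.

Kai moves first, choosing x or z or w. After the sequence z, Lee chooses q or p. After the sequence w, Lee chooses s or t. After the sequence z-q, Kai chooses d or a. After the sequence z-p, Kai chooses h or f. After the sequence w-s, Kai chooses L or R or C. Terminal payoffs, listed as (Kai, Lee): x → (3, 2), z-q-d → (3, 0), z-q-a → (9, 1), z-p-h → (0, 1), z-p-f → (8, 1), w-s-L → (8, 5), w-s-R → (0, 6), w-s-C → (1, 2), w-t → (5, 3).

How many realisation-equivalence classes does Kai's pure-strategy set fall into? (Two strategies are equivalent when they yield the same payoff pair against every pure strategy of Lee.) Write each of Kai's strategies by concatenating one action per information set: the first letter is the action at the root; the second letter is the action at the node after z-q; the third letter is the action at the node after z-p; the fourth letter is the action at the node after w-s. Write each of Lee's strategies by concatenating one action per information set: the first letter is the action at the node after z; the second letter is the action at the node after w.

8

Kai has 36 pure strategies: xdhL, xdhR, xdhC, xdfL, xdfR, xdfC, xahL, xahR, xahC, xafL, xafR, xafC, zdhL, zdhR, zdhC, zdfL, zdfR, zdfC, zahL, zahR, zahC, zafL, zafR, zafC, wdhL, wdhR, wdhC, wdfL, wdfR, wdfC, wahL, wahR, wahC, wafL, wafR, wafC. Columns: qs, qt, ps, pt.
{xdhL, xdhR, xdhC, xdfL, xdfR, xdfC, xahL, xahR, xahC, xafL, xafR, xafC} → row (3,2) (3,2) (3,2) (3,2)
{zdhL, zdhR, zdhC} → row (3,0) (3,0) (0,1) (0,1)
{zdfL, zdfR, zdfC} → row (3,0) (3,0) (8,1) (8,1)
{zahL, zahR, zahC} → row (9,1) (9,1) (0,1) (0,1)
{zafL, zafR, zafC} → row (9,1) (9,1) (8,1) (8,1)
{wdhL, wdfL, wahL, wafL} → row (8,5) (5,3) (8,5) (5,3)
{wdhR, wdfR, wahR, wafR} → row (0,6) (5,3) (0,6) (5,3)
{wdhC, wdfC, wahC, wafC} → row (1,2) (5,3) (1,2) (5,3)
That's 8 distinct rows out of 36 strategies.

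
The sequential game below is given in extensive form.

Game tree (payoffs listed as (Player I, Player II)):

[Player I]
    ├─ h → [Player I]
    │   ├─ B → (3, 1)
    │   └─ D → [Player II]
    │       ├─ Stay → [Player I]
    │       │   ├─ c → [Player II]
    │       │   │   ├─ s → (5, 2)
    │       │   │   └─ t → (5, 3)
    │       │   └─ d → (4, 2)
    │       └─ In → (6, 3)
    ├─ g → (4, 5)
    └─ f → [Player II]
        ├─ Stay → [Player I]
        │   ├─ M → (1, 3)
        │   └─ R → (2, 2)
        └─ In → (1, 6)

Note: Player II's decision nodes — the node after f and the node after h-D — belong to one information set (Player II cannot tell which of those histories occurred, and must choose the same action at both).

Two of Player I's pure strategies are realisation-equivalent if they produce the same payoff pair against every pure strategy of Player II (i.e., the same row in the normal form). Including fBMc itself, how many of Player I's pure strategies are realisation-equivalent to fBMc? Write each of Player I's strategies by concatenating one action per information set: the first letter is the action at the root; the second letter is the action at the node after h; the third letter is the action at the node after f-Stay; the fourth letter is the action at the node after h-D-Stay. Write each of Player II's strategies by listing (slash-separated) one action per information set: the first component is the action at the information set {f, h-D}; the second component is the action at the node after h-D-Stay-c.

Row for fBMc (columns Stay/s, Stay/t, In/s, In/t): (1,3) (1,3) (1,6) (1,6).
Under fBMc, Player I's choice at the node after h and at the node after h-D-Stay can never be reached regardless of what Player II does, so varying those choices leaves every outcome unchanged.
Holding the reachable choices fixed and varying the unreachable ones freely already gives 2 × 2 = 4 equivalent strategies.
No other strategy reproduces this row, so those 4 are the full class: fBMc, fBMd, fDMc, fDMd.

4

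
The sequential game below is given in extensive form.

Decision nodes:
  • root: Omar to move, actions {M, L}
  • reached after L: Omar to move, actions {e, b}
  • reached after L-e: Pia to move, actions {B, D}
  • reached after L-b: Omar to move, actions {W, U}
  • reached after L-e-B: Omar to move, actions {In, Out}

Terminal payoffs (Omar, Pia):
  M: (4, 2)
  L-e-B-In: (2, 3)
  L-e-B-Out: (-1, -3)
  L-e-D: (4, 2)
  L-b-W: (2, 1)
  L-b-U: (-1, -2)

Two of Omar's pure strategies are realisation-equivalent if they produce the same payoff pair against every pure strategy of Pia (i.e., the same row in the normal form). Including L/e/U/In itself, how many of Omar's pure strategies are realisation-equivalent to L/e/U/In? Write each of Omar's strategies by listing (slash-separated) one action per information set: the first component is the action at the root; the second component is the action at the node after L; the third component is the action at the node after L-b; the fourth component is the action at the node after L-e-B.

2

Row for L/e/U/In (columns B, D): (2,3) (4,2).
Under L/e/U/In, Omar's choice at the node after L-b can never be reached regardless of what Pia does, so varying those choices leaves every outcome unchanged.
Holding the reachable choices fixed and varying the unreachable one freely already gives 2 equivalent strategies.
No other strategy reproduces this row, so those 2 are the full class: L/e/W/In, L/e/U/In.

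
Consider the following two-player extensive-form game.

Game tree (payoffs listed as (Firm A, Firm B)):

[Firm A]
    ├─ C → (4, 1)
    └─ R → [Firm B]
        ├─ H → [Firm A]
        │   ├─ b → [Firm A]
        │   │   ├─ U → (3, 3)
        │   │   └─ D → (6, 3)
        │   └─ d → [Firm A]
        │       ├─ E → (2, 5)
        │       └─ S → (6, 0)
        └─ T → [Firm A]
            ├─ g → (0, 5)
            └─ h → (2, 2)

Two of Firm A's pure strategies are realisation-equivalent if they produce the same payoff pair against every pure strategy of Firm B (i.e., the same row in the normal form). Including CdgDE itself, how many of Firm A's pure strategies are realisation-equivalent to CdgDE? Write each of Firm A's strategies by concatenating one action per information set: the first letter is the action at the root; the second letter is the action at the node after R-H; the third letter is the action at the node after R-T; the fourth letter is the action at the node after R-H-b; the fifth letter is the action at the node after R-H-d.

16

Row for CdgDE (columns H, T): (4,1) (4,1).
Under CdgDE, Firm A's choice at the node after R-H and at the node after R-T and at the node after R-H-b and at the node after R-H-d can never be reached regardless of what Firm B does, so varying those choices leaves every outcome unchanged.
Holding the reachable choices fixed and varying the unreachable ones freely already gives 2 × 2 × 2 × 2 = 16 equivalent strategies.
No other strategy reproduces this row, so those 16 are the full class: CbgUE, CbgUS, CbgDE, CbgDS, CbhUE, CbhUS, CbhDE, CbhDS, CdgUE, CdgUS, CdgDE, CdgDS, CdhUE, CdhUS, CdhDE, CdhDS.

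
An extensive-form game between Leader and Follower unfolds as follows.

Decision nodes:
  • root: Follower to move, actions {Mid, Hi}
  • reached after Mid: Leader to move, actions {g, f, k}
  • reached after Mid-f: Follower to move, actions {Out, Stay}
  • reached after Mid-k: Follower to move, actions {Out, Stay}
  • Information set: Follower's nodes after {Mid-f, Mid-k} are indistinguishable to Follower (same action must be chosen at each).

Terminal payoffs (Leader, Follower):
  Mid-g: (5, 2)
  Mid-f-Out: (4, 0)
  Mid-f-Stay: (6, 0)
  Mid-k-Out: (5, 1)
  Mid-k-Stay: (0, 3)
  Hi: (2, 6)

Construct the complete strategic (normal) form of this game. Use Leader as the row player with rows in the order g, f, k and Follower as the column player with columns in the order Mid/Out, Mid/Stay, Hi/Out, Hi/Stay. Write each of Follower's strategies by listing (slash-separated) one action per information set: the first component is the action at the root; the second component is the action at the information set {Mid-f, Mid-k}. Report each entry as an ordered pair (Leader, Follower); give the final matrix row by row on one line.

g: (5,2) (5,2) (2,6) (2,6) | f: (4,0) (6,0) (2,6) (2,6) | k: (5,1) (0,3) (2,6) (2,6)

Row g: Mid/Out→(5,2), Mid/Stay→(5,2), Hi/Out→(2,6), Hi/Stay→(2,6)
Row f: Mid/Out→(4,0), Mid/Stay→(6,0), Hi/Out→(2,6), Hi/Stay→(2,6)
Row k: Mid/Out→(5,1), Mid/Stay→(0,3), Hi/Out→(2,6), Hi/Stay→(2,6)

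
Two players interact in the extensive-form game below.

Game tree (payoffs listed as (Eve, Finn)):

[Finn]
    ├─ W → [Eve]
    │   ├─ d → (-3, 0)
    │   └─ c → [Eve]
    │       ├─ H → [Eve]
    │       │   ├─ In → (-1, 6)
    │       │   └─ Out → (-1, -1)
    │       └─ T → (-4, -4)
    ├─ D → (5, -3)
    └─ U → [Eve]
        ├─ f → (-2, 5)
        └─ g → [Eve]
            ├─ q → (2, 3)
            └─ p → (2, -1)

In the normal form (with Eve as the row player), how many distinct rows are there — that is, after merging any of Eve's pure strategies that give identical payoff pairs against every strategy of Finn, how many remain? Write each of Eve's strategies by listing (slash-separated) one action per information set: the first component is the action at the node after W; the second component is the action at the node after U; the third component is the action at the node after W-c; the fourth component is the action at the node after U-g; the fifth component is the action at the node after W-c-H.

12

Eve has 32 pure strategies: d/f/H/q/In, d/f/H/q/Out, d/f/H/p/In, d/f/H/p/Out, d/f/T/q/In, d/f/T/q/Out, d/f/T/p/In, d/f/T/p/Out, d/g/H/q/In, d/g/H/q/Out, d/g/H/p/In, d/g/H/p/Out, d/g/T/q/In, d/g/T/q/Out, d/g/T/p/In, d/g/T/p/Out, c/f/H/q/In, c/f/H/q/Out, c/f/H/p/In, c/f/H/p/Out, c/f/T/q/In, c/f/T/q/Out, c/f/T/p/In, c/f/T/p/Out, c/g/H/q/In, c/g/H/q/Out, c/g/H/p/In, c/g/H/p/Out, c/g/T/q/In, c/g/T/q/Out, c/g/T/p/In, c/g/T/p/Out. Columns: W, D, U.
{d/f/H/q/In, d/f/H/q/Out, d/f/H/p/In, d/f/H/p/Out, d/f/T/q/In, d/f/T/q/Out, d/f/T/p/In, d/f/T/p/Out} → row (-3,0) (5,-3) (-2,5)
{d/g/H/q/In, d/g/H/q/Out, d/g/T/q/In, d/g/T/q/Out} → row (-3,0) (5,-3) (2,3)
{d/g/H/p/In, d/g/H/p/Out, d/g/T/p/In, d/g/T/p/Out} → row (-3,0) (5,-3) (2,-1)
{c/f/H/q/In, c/f/H/p/In} → row (-1,6) (5,-3) (-2,5)
{c/f/H/q/Out, c/f/H/p/Out} → row (-1,-1) (5,-3) (-2,5)
{c/f/T/q/In, c/f/T/q/Out, c/f/T/p/In, c/f/T/p/Out} → row (-4,-4) (5,-3) (-2,5)
{c/g/H/q/In} → row (-1,6) (5,-3) (2,3)
{c/g/H/q/Out} → row (-1,-1) (5,-3) (2,3)
{c/g/H/p/In} → row (-1,6) (5,-3) (2,-1)
{c/g/H/p/Out} → row (-1,-1) (5,-3) (2,-1)
{c/g/T/q/In, c/g/T/q/Out} → row (-4,-4) (5,-3) (2,3)
{c/g/T/p/In, c/g/T/p/Out} → row (-4,-4) (5,-3) (2,-1)
That's 12 distinct rows out of 32 strategies.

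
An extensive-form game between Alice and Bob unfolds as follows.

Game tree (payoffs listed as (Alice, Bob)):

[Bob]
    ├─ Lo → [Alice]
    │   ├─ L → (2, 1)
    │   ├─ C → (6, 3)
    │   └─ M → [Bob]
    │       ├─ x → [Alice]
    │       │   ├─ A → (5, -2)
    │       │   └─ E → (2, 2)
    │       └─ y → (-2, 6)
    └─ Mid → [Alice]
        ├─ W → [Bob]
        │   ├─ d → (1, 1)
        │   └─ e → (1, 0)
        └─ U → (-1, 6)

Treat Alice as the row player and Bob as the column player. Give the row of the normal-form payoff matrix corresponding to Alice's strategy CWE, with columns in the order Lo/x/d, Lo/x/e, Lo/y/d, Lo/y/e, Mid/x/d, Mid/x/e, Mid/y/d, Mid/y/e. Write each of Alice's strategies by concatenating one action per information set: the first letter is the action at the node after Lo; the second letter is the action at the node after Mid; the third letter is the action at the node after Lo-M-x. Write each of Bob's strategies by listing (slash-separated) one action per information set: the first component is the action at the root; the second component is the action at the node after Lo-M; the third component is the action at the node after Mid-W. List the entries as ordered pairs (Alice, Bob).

vs Lo/x/d: Bob plays Lo → Alice plays C at [Lo] → (6, 3)
vs Lo/x/e: Bob plays Lo → Alice plays C at [Lo] → (6, 3)
vs Lo/y/d: Bob plays Lo → Alice plays C at [Lo] → (6, 3)
vs Lo/y/e: Bob plays Lo → Alice plays C at [Lo] → (6, 3)
vs Mid/x/d: Bob plays Mid → Alice plays W at [Mid] → Bob plays d at [Mid-W] → (1, 1)
vs Mid/x/e: Bob plays Mid → Alice plays W at [Mid] → Bob plays e at [Mid-W] → (1, 0)
vs Mid/y/d: Bob plays Mid → Alice plays W at [Mid] → Bob plays d at [Mid-W] → (1, 1)
vs Mid/y/e: Bob plays Mid → Alice plays W at [Mid] → Bob plays e at [Mid-W] → (1, 0)

(6,3) (6,3) (6,3) (6,3) (1,1) (1,0) (1,1) (1,0)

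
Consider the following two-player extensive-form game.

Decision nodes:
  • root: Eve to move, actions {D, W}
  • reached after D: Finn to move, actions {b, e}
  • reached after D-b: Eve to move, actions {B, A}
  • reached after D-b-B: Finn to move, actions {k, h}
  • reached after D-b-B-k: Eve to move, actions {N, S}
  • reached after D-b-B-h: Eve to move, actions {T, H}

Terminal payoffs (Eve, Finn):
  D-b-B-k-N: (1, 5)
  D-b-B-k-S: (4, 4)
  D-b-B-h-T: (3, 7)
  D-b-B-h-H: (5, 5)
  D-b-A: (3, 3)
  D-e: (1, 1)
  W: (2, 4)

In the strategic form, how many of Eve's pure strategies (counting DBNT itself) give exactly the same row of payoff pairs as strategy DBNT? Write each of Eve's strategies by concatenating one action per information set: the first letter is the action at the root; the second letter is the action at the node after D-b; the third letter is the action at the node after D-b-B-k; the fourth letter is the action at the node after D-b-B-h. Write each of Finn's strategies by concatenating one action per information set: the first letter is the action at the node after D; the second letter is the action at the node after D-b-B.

Row for DBNT (columns bk, bh, ek, eh): (1,5) (3,7) (1,1) (1,1).
Every one of Eve's information sets is on the play path for some reply by Finn when Eve follows DBNT.
Changing the action at any of them therefore changes at least one column, so only DBNT itself gives this row.

1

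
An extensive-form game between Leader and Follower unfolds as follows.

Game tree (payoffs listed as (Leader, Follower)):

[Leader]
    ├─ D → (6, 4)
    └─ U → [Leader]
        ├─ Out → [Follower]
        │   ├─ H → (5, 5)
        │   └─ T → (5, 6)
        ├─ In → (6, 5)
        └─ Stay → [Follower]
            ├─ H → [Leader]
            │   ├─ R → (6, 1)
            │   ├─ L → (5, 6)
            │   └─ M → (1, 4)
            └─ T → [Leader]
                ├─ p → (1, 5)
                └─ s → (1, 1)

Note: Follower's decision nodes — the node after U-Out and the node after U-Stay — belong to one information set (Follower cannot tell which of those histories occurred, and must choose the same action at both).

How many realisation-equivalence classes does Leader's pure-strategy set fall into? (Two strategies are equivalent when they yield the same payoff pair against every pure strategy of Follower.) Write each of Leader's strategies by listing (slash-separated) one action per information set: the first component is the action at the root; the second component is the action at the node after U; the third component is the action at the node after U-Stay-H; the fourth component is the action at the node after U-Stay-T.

Leader has 36 pure strategies: D/Out/R/p, D/Out/R/s, D/Out/L/p, D/Out/L/s, D/Out/M/p, D/Out/M/s, D/In/R/p, D/In/R/s, D/In/L/p, D/In/L/s, D/In/M/p, D/In/M/s, D/Stay/R/p, D/Stay/R/s, D/Stay/L/p, D/Stay/L/s, D/Stay/M/p, D/Stay/M/s, U/Out/R/p, U/Out/R/s, U/Out/L/p, U/Out/L/s, U/Out/M/p, U/Out/M/s, U/In/R/p, U/In/R/s, U/In/L/p, U/In/L/s, U/In/M/p, U/In/M/s, U/Stay/R/p, U/Stay/R/s, U/Stay/L/p, U/Stay/L/s, U/Stay/M/p, U/Stay/M/s. Columns: H, T.
{D/Out/R/p, D/Out/R/s, D/Out/L/p, D/Out/L/s, D/Out/M/p, D/Out/M/s, D/In/R/p, D/In/R/s, D/In/L/p, D/In/L/s, D/In/M/p, D/In/M/s, D/Stay/R/p, D/Stay/R/s, D/Stay/L/p, D/Stay/L/s, D/Stay/M/p, D/Stay/M/s} → row (6,4) (6,4)
{U/Out/R/p, U/Out/R/s, U/Out/L/p, U/Out/L/s, U/Out/M/p, U/Out/M/s} → row (5,5) (5,6)
{U/In/R/p, U/In/R/s, U/In/L/p, U/In/L/s, U/In/M/p, U/In/M/s} → row (6,5) (6,5)
{U/Stay/R/p} → row (6,1) (1,5)
{U/Stay/R/s} → row (6,1) (1,1)
{U/Stay/L/p} → row (5,6) (1,5)
{U/Stay/L/s} → row (5,6) (1,1)
{U/Stay/M/p} → row (1,4) (1,5)
{U/Stay/M/s} → row (1,4) (1,1)
That's 9 distinct rows out of 36 strategies.

9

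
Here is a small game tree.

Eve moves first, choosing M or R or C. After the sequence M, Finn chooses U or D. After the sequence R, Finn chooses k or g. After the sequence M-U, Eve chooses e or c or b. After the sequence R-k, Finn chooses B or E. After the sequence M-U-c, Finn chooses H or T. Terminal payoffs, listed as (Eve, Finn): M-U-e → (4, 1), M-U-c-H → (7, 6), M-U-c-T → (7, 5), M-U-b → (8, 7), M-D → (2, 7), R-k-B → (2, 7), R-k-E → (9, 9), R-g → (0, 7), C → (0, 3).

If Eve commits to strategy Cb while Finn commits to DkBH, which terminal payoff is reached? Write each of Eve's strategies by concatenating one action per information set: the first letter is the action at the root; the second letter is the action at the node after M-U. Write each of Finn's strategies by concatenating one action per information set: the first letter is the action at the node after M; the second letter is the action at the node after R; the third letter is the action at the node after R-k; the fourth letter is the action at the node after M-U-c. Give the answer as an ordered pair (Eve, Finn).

(0, 3)

Trace the play path from the root:
  Eve plays C
→ terminal payoff (0, 3).
(Eve's choice at the node after M-U is never reached on this path, so it doesn't affect the outcome.)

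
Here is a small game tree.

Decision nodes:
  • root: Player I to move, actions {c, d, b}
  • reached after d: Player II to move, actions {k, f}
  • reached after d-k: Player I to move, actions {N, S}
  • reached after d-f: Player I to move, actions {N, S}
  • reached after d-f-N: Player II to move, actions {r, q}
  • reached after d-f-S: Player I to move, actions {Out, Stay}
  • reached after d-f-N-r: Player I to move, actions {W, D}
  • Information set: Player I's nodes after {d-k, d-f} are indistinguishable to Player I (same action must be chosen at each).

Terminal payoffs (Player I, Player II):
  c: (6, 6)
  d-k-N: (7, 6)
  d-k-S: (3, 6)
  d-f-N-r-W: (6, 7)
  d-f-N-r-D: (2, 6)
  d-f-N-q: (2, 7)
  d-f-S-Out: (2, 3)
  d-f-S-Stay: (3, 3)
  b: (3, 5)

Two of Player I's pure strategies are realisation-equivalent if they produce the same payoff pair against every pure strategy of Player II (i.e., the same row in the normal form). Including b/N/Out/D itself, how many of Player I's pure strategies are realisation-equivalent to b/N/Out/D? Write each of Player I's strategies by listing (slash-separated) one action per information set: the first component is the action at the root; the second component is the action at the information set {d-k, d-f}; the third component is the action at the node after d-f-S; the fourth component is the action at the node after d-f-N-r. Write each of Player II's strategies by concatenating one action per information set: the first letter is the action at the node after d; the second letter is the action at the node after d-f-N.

Row for b/N/Out/D (columns kr, kq, fr, fq): (3,5) (3,5) (3,5) (3,5).
Under b/N/Out/D, Player I's choice at the information set {d-k, d-f} and at the node after d-f-S and at the node after d-f-N-r can never be reached regardless of what Player II does, so varying those choices leaves every outcome unchanged.
Holding the reachable choices fixed and varying the unreachable ones freely already gives 2 × 2 × 2 = 8 equivalent strategies.
No other strategy reproduces this row, so those 8 are the full class: b/N/Out/W, b/N/Out/D, b/N/Stay/W, b/N/Stay/D, b/S/Out/W, b/S/Out/D, b/S/Stay/W, b/S/Stay/D.

8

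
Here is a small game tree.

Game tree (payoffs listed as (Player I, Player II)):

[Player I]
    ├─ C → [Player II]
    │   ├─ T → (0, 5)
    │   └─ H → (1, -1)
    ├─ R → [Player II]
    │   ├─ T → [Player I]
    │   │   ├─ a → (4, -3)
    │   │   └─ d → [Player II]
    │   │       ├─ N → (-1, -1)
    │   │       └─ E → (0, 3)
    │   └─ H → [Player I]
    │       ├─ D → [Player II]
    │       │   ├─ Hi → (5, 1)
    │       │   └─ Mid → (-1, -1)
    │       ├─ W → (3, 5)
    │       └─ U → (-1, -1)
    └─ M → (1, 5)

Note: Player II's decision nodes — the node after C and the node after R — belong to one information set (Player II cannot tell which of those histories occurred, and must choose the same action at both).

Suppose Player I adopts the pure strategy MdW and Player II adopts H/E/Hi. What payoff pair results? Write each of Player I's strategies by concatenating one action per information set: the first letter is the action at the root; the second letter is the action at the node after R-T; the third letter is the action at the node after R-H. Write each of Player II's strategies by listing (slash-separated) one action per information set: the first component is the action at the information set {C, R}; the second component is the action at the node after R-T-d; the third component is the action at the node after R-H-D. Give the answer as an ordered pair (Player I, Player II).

Trace the play path from the root:
  Player I plays M
→ terminal payoff (1, 5).
(Player I's choice at the node after R-T is never reached on this path, so it doesn't affect the outcome.)

(1, 5)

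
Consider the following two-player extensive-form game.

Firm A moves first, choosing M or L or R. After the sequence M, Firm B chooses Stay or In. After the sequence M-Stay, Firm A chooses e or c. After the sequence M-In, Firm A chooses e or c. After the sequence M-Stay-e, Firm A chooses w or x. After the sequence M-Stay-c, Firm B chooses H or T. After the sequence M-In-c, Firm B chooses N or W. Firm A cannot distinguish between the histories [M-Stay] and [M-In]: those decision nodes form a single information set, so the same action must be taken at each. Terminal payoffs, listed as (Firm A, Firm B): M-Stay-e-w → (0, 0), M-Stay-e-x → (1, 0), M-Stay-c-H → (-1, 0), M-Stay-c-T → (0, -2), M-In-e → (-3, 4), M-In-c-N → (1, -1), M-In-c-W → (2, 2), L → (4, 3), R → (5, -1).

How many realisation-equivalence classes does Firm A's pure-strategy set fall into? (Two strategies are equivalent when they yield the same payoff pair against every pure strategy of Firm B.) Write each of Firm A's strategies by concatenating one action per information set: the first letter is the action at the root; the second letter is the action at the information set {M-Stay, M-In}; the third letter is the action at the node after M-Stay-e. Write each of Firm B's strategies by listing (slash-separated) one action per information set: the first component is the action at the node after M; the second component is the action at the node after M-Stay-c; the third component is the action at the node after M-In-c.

Firm A has 12 pure strategies: Mew, Mex, Mcw, Mcx, Lew, Lex, Lcw, Lcx, Rew, Rex, Rcw, Rcx. Columns: Stay/H/N, Stay/H/W, Stay/T/N, Stay/T/W, In/H/N, In/H/W, In/T/N, In/T/W.
{Mew} → row (0,0) (0,0) (0,0) (0,0) (-3,4) (-3,4) (-3,4) (-3,4)
{Mex} → row (1,0) (1,0) (1,0) (1,0) (-3,4) (-3,4) (-3,4) (-3,4)
{Mcw, Mcx} → row (-1,0) (-1,0) (0,-2) (0,-2) (1,-1) (2,2) (1,-1) (2,2)
{Lew, Lex, Lcw, Lcx} → row (4,3) (4,3) (4,3) (4,3) (4,3) (4,3) (4,3) (4,3)
{Rew, Rex, Rcw, Rcx} → row (5,-1) (5,-1) (5,-1) (5,-1) (5,-1) (5,-1) (5,-1) (5,-1)
That's 5 distinct rows out of 12 strategies.

5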